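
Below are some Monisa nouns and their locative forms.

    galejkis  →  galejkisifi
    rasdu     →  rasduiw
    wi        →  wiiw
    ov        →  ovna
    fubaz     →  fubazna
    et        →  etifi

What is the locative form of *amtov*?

The alternation tracks the final sound of the stem — -ifi when the stem ends in a voiceless consonant (*galejkis*, *et*); -na when the stem ends in a voiced consonant (*ov*, *fubaz*); -iw when the stem ends in a vowel (*rasdu*, *wi*).
*amtov*: final sound = /v/, a voiced consonant → -na → *amtovna*.

amtovna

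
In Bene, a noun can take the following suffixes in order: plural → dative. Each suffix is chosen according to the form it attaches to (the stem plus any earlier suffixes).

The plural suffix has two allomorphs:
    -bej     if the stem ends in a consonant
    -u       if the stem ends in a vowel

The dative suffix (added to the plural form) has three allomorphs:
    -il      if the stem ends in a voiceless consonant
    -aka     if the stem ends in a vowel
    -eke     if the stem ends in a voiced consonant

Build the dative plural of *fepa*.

*fepa*: final sound = /a/, a vowel → -u → *fepau*.
The plural form *fepau* — final sound /u/ (a vowel) → -aka → *fepauaka*.

fepauaka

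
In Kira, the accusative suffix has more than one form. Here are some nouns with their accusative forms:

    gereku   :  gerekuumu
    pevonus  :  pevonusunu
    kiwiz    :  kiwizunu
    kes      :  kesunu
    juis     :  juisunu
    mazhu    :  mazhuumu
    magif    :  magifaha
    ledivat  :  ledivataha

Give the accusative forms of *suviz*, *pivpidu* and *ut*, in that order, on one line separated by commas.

The pattern is sibilance of the final sound: -unu when the stem ends in a sibilant (*pevonus*, *kiwiz*, *kes*, *juis*); -aha when the stem ends in a non-sibilant consonant (*magif*, *ledivat*); -umu when the stem ends in a vowel (*gereku*, *mazhu*).
*suviz*: final sound = /z/, a sibilant → -unu → *suvizunu*.
Since the final sound of *pivpidu* is /u/ (a vowel), it takes -umu, giving *pivpiduumu*.
The final sound of *ut* is /t/, which is a non-sibilant consonant, so the suffix is -aha, giving *utaha*.

suvizunu, pivpiduumu, utaha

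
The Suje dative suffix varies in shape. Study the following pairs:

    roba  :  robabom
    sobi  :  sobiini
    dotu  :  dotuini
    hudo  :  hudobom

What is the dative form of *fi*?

The suffix is conditioned by the last vowel: -ini when the last vowel of the stem is a high vowel (*sobi*, *dotu*); -bom when the last vowel of the stem is a non-high vowel (*roba*, *hudo*).
Since the last vowel of *fi* is /i/ (a high vowel), it takes -ini, giving *fiini*.

fiini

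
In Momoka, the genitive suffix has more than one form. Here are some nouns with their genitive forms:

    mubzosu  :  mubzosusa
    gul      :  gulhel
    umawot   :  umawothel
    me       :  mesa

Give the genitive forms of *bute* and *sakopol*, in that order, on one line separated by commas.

butesa, sakopolhel

The suffix is conditioned by the final sound: -hel when the stem ends in a consonant (*gul*, *umawot*); -sa when the stem ends in a vowel (*mubzosu*, *me*).
Since the final sound of *bute* is /e/ (a vowel), it takes -sa, giving *butesa*.
*sakopol* — final sound /l/ (a consonant) → -hel → *sakopolhel*.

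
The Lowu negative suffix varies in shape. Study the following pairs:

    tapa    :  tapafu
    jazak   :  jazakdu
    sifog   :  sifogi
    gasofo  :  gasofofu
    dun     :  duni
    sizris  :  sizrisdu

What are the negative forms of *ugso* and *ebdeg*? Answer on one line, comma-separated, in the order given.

The pattern is voicing of the final sound: -du when the stem ends in a voiceless consonant (*jazak*, *sizris*); -i when the stem ends in a voiced consonant (*sifog*, *dun*); -fu when the stem ends in a vowel (*tapa*, *gasofo*).
*ugso* — final sound /o/ (a vowel) → -fu → *ugsofu*.
*ebdeg* — final sound /g/ (a voiced consonant) → -i → *ebdegi*.

ugsofu, ebdegi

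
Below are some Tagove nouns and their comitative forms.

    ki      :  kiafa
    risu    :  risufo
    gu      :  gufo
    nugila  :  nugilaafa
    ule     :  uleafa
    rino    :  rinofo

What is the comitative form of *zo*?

zofo

The alternation tracks the last vowel of the stem — -fo when the last vowel of the stem is a rounded vowel (*risu*, *gu*, *rino*); -afa when the last vowel of the stem is an unrounded vowel (*ki*, *nugila*, *ule*).
*zo* — last vowel /o/ (a rounded vowel) → -fo → *zofo*.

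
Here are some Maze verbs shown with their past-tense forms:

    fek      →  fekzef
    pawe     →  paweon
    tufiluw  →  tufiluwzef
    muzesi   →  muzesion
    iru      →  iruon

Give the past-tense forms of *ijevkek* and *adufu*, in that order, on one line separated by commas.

The suffix is conditioned by the final sound: -zef when the stem ends in a consonant (*fek*, *tufiluw*); -on when the stem ends in a vowel (*pawe*, *muzesi*, *iru*).
The final sound of *ijevkek* is /k/, which is a consonant, so the suffix is -zef, giving *ijevkekzef*.
Since the final sound of *adufu* is /u/ (a vowel), it takes -on, giving *adufuon*.

ijevkekzef, adufuon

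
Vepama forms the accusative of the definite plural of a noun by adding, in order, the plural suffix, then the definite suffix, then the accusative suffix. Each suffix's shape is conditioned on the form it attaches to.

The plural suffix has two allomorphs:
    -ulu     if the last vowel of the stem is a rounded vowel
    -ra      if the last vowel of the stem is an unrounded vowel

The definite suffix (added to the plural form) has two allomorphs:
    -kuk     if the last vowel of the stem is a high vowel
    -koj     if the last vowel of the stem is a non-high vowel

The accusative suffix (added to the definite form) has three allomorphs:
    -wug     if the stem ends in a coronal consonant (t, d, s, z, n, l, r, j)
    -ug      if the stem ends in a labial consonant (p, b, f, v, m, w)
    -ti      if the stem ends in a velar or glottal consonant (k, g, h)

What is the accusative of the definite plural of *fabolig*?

*fabolig*: last vowel = /i/, an unrounded vowel → -ra → *faboligra*.
The plural form *faboligra* — last vowel /a/ (a non-high vowel) → -koj → *faboligrakoj*.
The definite form *faboligrakoj*: final consonant = /j/, coronal → -wug → *faboligrakojwug*.

faboligrakojwug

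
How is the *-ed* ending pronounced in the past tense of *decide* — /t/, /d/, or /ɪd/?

The stem *decide* ends in /t/ or /d/.
The -ed suffix is realized as /ɪd/ after /t, d/; as /t/ after other voiceless consonants; and as /d/ after other voiced sounds.
So -ed on *decide* is pronounced /ɪd/.

/ɪd/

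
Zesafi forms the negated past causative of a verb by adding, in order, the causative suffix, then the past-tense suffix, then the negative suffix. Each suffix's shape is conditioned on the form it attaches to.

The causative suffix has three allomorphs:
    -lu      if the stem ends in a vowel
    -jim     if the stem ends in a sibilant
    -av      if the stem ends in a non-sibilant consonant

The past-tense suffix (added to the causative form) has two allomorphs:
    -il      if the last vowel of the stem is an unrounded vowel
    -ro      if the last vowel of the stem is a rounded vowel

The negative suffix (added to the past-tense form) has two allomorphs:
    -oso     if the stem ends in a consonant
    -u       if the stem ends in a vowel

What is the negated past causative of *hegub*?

hegubaviloso

Since the final sound of *hegub* is /b/ (a non-sibilant consonant), it takes -av, giving *hegubav*.
The causative form *hegubav* — last vowel /a/ (an unrounded vowel) → -il → *hegubavil*.
The final sound of the past-tense form *hegubavil* is /l/, which is a consonant, so the negative suffix is -oso, giving *hegubaviloso*.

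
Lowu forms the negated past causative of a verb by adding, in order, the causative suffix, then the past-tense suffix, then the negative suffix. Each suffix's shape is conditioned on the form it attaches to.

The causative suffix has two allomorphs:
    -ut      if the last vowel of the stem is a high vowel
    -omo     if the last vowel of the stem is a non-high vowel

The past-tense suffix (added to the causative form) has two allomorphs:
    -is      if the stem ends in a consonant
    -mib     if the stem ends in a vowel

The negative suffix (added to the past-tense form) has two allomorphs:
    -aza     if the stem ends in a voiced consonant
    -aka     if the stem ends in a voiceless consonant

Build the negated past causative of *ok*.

*ok* — last vowel /o/ (a non-high vowel) → -omo → *okomo*.
The final sound of the causative form *okomo* is /o/, which is a vowel, so the past-tense suffix is -mib, giving *okomomib*.
Since the final consonant of the past-tense form *okomomib* is /b/ (voiced), it takes -aza, giving *okomomibaza*.

okomomibaza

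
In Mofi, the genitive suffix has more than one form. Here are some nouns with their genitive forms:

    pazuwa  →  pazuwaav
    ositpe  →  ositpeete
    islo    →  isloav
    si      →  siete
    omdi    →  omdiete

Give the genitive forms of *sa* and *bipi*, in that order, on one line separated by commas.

The alternation tracks the last vowel of the stem — -ete when the last vowel of the stem is a front vowel (*ositpe*, *si*, *omdi*); -av when the last vowel of the stem is a back vowel (*pazuwa*, *islo*).
*sa*: last vowel = /a/, a back vowel → -av → *saav*.
*bipi*: last vowel = /i/, a front vowel → -ete → *bipiete*.

saav, bipiete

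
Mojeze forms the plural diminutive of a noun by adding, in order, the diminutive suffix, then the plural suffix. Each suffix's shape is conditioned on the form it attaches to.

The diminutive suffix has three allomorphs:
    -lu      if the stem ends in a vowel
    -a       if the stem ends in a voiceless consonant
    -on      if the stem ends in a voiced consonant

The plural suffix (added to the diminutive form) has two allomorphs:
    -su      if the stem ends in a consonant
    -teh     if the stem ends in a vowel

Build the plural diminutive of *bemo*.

bemoluteh

*bemo* — final sound /o/ (a vowel) → -lu → *bemolu*.
Since the final sound of the diminutive form *bemolu* is /u/ (a vowel), it takes -teh, giving *bemoluteh*.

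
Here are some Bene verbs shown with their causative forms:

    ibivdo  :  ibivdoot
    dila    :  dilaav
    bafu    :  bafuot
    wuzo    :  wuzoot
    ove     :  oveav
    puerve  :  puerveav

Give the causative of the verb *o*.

The suffix is conditioned by the last vowel: -ot when the last vowel of the stem is a rounded vowel (*ibivdo*, *bafu*, *wuzo*); -av when the last vowel of the stem is an unrounded vowel (*dila*, *ove*, *puerve*).
*o*: last vowel = /o/, a rounded vowel → -ot → *oot*.

oot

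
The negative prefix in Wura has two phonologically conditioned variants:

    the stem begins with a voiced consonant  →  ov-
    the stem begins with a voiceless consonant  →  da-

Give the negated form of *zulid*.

*zulid*: first consonant = /z/, voiced → ov- → *ovzulid*.

ovzulid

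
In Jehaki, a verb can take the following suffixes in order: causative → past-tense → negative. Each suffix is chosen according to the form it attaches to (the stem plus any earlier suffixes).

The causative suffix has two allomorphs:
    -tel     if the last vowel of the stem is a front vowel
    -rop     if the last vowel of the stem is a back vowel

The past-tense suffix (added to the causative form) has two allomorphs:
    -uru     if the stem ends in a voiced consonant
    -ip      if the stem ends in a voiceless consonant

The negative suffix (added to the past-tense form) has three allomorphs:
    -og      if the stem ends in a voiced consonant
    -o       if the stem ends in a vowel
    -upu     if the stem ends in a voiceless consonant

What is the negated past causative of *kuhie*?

*kuhie* — last vowel /e/ (a front vowel) → -tel → *kuhietel*.
The final consonant of the causative form *kuhietel* is /l/, which is voiced, so the past-tense suffix is -uru, giving *kuhieteluru*.
Since the final sound of the past-tense form *kuhieteluru* is /u/ (a vowel), it takes -o, giving *kuhieteluruo*.

kuhieteluruo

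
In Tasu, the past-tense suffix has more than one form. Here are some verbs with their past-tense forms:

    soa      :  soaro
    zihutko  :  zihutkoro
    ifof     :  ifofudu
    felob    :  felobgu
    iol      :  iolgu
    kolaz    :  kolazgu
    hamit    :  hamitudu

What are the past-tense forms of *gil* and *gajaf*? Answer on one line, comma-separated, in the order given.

gilgu, gajafudu

The suffix is conditioned by the final sound: -udu when the stem ends in a voiceless consonant (*ifof*, *hamit*); -gu when the stem ends in a voiced consonant (*felob*, *iol*, *kolaz*); -ro when the stem ends in a vowel (*soa*, *zihutko*).
Since the final sound of *gil* is /l/ (a voiced consonant), it takes -gu, giving *gilgu*.
The final sound of *gajaf* is /f/, which is a voiceless consonant, so the suffix is -udu, giving *gajafudu*.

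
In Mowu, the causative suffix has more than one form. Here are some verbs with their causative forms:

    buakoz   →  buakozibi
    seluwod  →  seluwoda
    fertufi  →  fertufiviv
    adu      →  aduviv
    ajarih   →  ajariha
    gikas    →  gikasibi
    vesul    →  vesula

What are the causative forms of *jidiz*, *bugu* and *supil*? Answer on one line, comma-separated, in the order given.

The suffix is conditioned by the final sound: -ibi when the stem ends in a sibilant (*buakoz*, *gikas*); -a when the stem ends in a non-sibilant consonant (*seluwod*, *ajarih*, *vesul*); -viv when the stem ends in a vowel (*fertufi*, *adu*).
*jidiz*: final sound = /z/, a sibilant → -ibi → *jidizibi*.
*bugu*: final sound = /u/, a vowel → -viv → *buguviv*.
Since the final sound of *supil* is /l/ (a non-sibilant consonant), it takes -a, giving *supila*.

jidizibi, buguviv, supila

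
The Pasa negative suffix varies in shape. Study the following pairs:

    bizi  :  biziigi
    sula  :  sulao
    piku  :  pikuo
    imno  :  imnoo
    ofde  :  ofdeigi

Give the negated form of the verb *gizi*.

giziigi

Looking at the last vowel of each stem: -igi when the last vowel of the stem is a front vowel (*bizi*, *ofde*); -o when the last vowel of the stem is a back vowel (*sula*, *piku*, *imno*).
The last vowel of *gizi* is /i/, which is a front vowel, so the suffix is -igi, giving *giziigi*.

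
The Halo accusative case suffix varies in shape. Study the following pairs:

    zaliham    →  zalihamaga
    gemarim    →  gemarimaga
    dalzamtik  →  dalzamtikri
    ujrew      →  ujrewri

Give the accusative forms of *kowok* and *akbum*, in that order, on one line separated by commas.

Looking at the final consonant of each stem: -aga when the stem ends in a nasal (*zaliham*, *gemarim*); -ri when the stem ends in a non-nasal consonant (*dalzamtik*, *ujrew*).
Since the final consonant of *kowok* is /k/ (non-nasal), it takes -ri, giving *kowokri*.
Since the final consonant of *akbum* is /m/ (a nasal), it takes -aga, giving *akbumaga*.

kowokri, akbumaga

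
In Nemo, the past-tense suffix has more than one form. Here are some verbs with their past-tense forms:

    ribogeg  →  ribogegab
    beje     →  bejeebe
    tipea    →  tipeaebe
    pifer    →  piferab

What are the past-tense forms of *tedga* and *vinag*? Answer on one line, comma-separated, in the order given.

tedgaebe, vinagab

The alternation tracks the final sound of the stem — -ab when the stem ends in a consonant (*ribogeg*, *pifer*); -ebe when the stem ends in a vowel (*beje*, *tipea*).
Since the final sound of *tedga* is /a/ (a vowel), it takes -ebe, giving *tedgaebe*.
The final sound of *vinag* is /g/, which is a consonant, so the suffix is -ab, giving *vinagab*.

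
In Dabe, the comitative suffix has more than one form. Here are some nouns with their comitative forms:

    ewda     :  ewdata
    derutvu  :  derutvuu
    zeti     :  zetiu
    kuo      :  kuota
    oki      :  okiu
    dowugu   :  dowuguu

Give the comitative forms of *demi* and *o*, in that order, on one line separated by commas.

The alternation tracks the last vowel of the stem — -u when the last vowel of the stem is a high vowel (*derutvu*, *zeti*, *oki*, *dowugu*); -ta when the last vowel of the stem is a non-high vowel (*ewda*, *kuo*).
The last vowel of *demi* is /i/, which is a high vowel, so the suffix is -u, giving *demiu*.
The last vowel of *o* is /o/, which is a non-high vowel, so the suffix is -ta, giving *ota*.

demiu, ota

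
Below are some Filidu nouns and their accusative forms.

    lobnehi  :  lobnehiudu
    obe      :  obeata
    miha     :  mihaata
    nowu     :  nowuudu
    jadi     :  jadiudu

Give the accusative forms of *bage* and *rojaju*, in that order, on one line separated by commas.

bageata, rojajuudu

Looking at the last vowel of each stem: -udu when the last vowel of the stem is a high vowel (*lobnehi*, *nowu*, *jadi*); -ata when the last vowel of the stem is a non-high vowel (*obe*, *miha*).
*bage*: last vowel = /e/, a non-high vowel → -ata → *bageata*.
The last vowel of *rojaju* is /u/, which is a high vowel, so the suffix is -udu, giving *rojajuudu*.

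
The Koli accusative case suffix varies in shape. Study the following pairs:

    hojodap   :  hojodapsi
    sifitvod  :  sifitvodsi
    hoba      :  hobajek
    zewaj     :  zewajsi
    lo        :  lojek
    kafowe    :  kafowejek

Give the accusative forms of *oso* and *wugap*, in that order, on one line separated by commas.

Looking at the final sound of each stem: -si when the stem ends in a consonant (*hojodap*, *sifitvod*, *zewaj*); -jek when the stem ends in a vowel (*hoba*, *lo*, *kafowe*).
*oso* — final sound /o/ (a vowel) → -jek → *osojek*.
Since the final sound of *wugap* is /p/ (a consonant), it takes -si, giving *wugapsi*.

osojek, wugapsi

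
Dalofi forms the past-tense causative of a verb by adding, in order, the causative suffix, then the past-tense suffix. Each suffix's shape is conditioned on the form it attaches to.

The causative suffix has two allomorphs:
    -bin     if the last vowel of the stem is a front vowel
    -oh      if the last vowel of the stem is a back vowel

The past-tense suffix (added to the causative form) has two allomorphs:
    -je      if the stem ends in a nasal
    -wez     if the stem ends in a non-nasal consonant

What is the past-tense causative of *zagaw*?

zagawohwez

Since the last vowel of *zagaw* is /a/ (a back vowel), it takes -oh, giving *zagawoh*.
The causative form *zagawoh* — final consonant /h/ (non-nasal) → -wez → *zagawohwez*.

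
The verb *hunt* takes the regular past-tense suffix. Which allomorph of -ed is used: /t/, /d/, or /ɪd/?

The stem *hunt* ends in /t/ or /d/.
The -ed suffix is realized as /ɪd/ after /t, d/; as /t/ after other voiceless consonants; and as /d/ after other voiced sounds.
So -ed on *hunt* is pronounced /ɪd/.

/ɪd/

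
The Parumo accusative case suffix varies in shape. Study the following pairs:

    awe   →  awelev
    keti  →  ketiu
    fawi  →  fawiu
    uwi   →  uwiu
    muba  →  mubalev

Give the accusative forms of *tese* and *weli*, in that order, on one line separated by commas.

The suffix is conditioned by the last vowel: -u when the last vowel of the stem is a high vowel (*keti*, *fawi*, *uwi*); -lev when the last vowel of the stem is a non-high vowel (*awe*, *muba*).
*tese*: last vowel = /e/, a non-high vowel → -lev → *teselev*.
Since the last vowel of *weli* is /i/ (a high vowel), it takes -u, giving *weliu*.

teselev, weliu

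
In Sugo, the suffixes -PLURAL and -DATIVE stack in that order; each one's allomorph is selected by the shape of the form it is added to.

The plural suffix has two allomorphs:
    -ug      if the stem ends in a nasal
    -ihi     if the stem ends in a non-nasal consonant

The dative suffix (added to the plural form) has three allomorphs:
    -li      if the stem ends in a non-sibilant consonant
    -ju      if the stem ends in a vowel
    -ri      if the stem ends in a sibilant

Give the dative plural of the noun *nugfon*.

nugfonugli

The final consonant of *nugfon* is /n/, which is a nasal, so the plural suffix is -ug, giving *nugfonug*.
The final sound of the plural form *nugfonug* is /g/, which is a non-sibilant consonant, so the dative suffix is -li, giving *nugfonugli*.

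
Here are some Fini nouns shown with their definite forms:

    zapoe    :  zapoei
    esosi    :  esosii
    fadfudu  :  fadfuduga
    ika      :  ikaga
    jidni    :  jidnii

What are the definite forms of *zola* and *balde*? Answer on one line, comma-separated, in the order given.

The alternation tracks the last vowel of the stem — -i when the last vowel of the stem is a front vowel (*zapoe*, *esosi*, *jidni*); -ga when the last vowel of the stem is a back vowel (*fadfudu*, *ika*).
*zola*: last vowel = /a/, a back vowel → -ga → *zolaga*.
Since the last vowel of *balde* is /e/ (a front vowel), it takes -i, giving *baldei*.

zolaga, baldei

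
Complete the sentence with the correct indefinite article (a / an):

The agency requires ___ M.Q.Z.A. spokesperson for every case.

The indefinite article is chosen by the initial *sound* of the following word, not its spelling.
The initialism *M.Q.Z.A.* is read letter by letter; the first letter, M, is pronounced /ɛm/, which begins with a vowel sound.
So the article is *an*: The agency requires an M.Q.Z.A. spokesperson for every case.

an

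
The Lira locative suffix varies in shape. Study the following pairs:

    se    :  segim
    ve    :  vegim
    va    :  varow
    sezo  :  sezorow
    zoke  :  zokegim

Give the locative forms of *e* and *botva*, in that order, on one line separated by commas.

egim, botvarow

Looking at the last vowel of each stem: -gim when the last vowel of the stem is a front vowel (*se*, *ve*, *zoke*); -row when the last vowel of the stem is a back vowel (*va*, *sezo*).
Since the last vowel of *e* is /e/ (a front vowel), it takes -gim, giving *egim*.
*botva* — last vowel /a/ (a back vowel) → -row → *botvarow*.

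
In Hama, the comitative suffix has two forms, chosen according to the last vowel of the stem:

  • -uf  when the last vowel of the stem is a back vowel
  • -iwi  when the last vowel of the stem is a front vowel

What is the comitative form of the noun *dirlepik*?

dirlepikiwi

*dirlepik* — last vowel /i/ (a front vowel) → -iwi → *dirlepikiwi*.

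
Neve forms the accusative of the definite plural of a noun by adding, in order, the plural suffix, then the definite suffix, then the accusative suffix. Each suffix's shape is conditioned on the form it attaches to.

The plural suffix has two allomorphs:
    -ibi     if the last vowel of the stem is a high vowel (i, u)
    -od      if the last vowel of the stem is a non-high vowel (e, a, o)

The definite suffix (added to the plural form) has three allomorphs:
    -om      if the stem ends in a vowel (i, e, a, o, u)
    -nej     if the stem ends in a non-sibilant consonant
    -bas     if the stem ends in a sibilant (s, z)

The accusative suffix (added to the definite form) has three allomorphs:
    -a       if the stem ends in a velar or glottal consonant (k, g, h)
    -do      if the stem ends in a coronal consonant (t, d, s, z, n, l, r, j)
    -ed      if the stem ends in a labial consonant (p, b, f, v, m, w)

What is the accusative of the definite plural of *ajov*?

Since the last vowel of *ajov* is /o/ (a non-high vowel), it takes -od, giving *ajovod*.
The plural form *ajovod*: final sound = /d/, a non-sibilant consonant → -nej → *ajovodnej*.
The definite form *ajovodnej* — final consonant /j/ (coronal) → -do → *ajovodnejdo*.

ajovodnejdo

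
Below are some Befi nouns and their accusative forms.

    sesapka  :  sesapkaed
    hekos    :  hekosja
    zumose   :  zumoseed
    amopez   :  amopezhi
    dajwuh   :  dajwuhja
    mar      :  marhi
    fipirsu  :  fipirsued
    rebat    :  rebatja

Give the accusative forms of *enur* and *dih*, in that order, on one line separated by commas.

enurhi, dihja

The pattern is voicing of the final sound: -ja when the stem ends in a voiceless consonant (*hekos*, *dajwuh*, *rebat*); -hi when the stem ends in a voiced consonant (*amopez*, *mar*); -ed when the stem ends in a vowel (*sesapka*, *zumose*, *fipirsu*).
*enur* — final sound /r/ (a voiced consonant) → -hi → *enurhi*.
The final sound of *dih* is /h/, which is a voiceless consonant, so the suffix is -ja, giving *dihja*.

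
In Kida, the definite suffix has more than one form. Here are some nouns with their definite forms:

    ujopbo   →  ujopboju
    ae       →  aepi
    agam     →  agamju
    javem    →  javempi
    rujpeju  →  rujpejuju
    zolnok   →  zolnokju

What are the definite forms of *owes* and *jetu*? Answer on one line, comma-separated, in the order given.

owespi, jetuju

The pattern is front/back vowel harmony: -pi when the last vowel of the stem is a front vowel (*ae*, *javem*); -ju when the last vowel of the stem is a back vowel (*ujopbo*, *agam*, *rujpeju*, *zolnok*).
The last vowel of *owes* is /e/, which is a front vowel, so the suffix is -pi, giving *owespi*.
Since the last vowel of *jetu* is /u/ (a back vowel), it takes -ju, giving *jetuju*.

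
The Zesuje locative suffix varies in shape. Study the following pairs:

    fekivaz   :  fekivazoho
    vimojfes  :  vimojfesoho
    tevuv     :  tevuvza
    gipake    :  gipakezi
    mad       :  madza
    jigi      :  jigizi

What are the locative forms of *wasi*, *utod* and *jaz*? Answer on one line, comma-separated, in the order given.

The pattern is sibilance of the final sound: -oho when the stem ends in a sibilant (*fekivaz*, *vimojfes*); -za when the stem ends in a non-sibilant consonant (*tevuv*, *mad*); -zi when the stem ends in a vowel (*gipake*, *jigi*).
The final sound of *wasi* is /i/, which is a vowel, so the suffix is -zi, giving *wasizi*.
*utod*: final sound = /d/, a non-sibilant consonant → -za → *utodza*.
The final sound of *jaz* is /z/, which is a sibilant, so the suffix is -oho, giving *jazoho*.

wasizi, utodza, jazoho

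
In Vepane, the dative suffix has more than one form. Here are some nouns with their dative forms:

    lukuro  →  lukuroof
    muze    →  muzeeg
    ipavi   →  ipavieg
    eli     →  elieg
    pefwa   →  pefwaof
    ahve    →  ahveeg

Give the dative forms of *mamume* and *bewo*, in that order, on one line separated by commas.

mamumeeg, bewoof

The alternation tracks the last vowel of the stem — -eg when the last vowel of the stem is a front vowel (*muze*, *ipavi*, *eli*, *ahve*); -of when the last vowel of the stem is a back vowel (*lukuro*, *pefwa*).
The last vowel of *mamume* is /e/, which is a front vowel, so the suffix is -eg, giving *mamumeeg*.
The last vowel of *bewo* is /o/, which is a back vowel, so the suffix is -of, giving *bewoof*.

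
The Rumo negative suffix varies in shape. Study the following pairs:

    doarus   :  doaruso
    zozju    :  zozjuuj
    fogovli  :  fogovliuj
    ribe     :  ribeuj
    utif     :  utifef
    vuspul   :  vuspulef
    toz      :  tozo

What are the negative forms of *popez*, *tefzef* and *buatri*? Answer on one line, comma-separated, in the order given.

The alternation tracks the final sound of the stem — -o when the stem ends in a sibilant (*doarus*, *toz*); -ef when the stem ends in a non-sibilant consonant (*utif*, *vuspul*); -uj when the stem ends in a vowel (*zozju*, *fogovli*, *ribe*).
*popez* — final sound /z/ (a sibilant) → -o → *popezo*.
Since the final sound of *tefzef* is /f/ (a non-sibilant consonant), it takes -ef, giving *tefzefef*.
*buatri*: final sound = /i/, a vowel → -uj → *buatriuj*.

popezo, tefzefef, buatriuj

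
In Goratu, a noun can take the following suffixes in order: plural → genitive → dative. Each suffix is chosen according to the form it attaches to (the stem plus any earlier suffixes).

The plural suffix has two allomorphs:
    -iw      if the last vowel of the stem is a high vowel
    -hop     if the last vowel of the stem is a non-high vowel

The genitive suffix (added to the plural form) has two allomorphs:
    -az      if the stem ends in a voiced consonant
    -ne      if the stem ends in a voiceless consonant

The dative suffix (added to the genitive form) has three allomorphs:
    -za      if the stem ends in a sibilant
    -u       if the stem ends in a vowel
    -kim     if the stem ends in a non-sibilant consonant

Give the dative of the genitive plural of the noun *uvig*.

uvigiwazza

*uvig* — last vowel /i/ (a high vowel) → -iw → *uvigiw*.
The plural form *uvigiw* — final consonant /w/ (voiced) → -az → *uvigiwaz*.
The final sound of the genitive form *uvigiwaz* is /z/, which is a sibilant, so the dative suffix is -za, giving *uvigiwazza*.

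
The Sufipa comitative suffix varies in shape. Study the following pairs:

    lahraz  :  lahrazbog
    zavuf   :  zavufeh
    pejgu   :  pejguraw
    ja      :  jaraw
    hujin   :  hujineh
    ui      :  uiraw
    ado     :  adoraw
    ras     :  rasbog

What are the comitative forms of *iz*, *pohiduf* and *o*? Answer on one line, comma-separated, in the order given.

izbog, pohidufeh, oraw

The pattern is sibilance of the final sound: -bog when the stem ends in a sibilant (*lahraz*, *ras*); -eh when the stem ends in a non-sibilant consonant (*zavuf*, *hujin*); -raw when the stem ends in a vowel (*pejgu*, *ja*, *ui*, *ado*).
The final sound of *iz* is /z/, which is a sibilant, so the suffix is -bog, giving *izbog*.
The final sound of *pohiduf* is /f/, which is a non-sibilant consonant, so the suffix is -eh, giving *pohidufeh*.
*o* — final sound /o/ (a vowel) → -raw → *oraw*.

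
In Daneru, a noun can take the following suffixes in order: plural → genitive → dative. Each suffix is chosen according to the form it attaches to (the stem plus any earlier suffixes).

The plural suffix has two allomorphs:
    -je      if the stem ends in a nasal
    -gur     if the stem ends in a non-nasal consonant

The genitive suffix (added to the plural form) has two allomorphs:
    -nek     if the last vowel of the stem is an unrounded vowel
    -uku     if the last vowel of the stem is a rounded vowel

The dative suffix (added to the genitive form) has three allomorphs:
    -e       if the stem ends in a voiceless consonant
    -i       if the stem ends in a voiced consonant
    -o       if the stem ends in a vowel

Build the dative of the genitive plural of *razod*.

*razod* — final consonant /d/ (non-nasal) → -gur → *razodgur*.
The plural form *razodgur*: last vowel = /u/, a rounded vowel → -uku → *razodguruku*.
The genitive form *razodguruku* — final sound /u/ (a vowel) → -o → *razodgurukuo*.

razodgurukuo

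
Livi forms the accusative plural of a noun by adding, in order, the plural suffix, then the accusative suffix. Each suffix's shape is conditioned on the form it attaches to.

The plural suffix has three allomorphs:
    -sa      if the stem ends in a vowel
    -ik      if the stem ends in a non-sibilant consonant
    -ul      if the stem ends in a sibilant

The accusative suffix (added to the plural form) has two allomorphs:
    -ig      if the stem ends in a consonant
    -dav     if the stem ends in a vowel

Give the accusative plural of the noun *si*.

sisadav

The final sound of *si* is /i/, which is a vowel, so the plural suffix is -sa, giving *sisa*.
The plural form *sisa* — final sound /a/ (a vowel) → -dav → *sisadav*.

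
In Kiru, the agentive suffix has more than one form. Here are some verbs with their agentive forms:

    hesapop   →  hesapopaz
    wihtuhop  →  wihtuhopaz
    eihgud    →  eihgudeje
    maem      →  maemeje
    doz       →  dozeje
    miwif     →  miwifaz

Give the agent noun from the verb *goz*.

The suffix is conditioned by the final consonant: -az when the stem ends in a voiceless consonant (*hesapop*, *wihtuhop*, *miwif*); -eje when the stem ends in a voiced consonant (*eihgud*, *maem*, *doz*).
Since the final consonant of *goz* is /z/ (voiced), it takes -eje, giving *gozeje*.

gozeje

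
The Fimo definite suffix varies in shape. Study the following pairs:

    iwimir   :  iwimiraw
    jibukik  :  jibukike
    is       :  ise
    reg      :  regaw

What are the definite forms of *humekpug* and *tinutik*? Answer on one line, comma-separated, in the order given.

humekpugaw, tinutike

The suffix is conditioned by the final consonant: -e when the stem ends in a voiceless consonant (*jibukik*, *is*); -aw when the stem ends in a voiced consonant (*iwimir*, *reg*).
*humekpug*: final consonant = /g/, voiced → -aw → *humekpugaw*.
The final consonant of *tinutik* is /k/, which is voiceless, so the suffix is -e, giving *tinutike*.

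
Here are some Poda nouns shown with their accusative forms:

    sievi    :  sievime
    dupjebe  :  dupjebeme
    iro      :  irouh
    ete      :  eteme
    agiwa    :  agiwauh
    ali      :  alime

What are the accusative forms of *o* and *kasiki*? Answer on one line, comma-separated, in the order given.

ouh, kasikime

Looking at the last vowel of each stem: -me when the last vowel of the stem is a front vowel (*sievi*, *dupjebe*, *ete*, *ali*); -uh when the last vowel of the stem is a back vowel (*iro*, *agiwa*).
Since the last vowel of *o* is /o/ (a back vowel), it takes -uh, giving *ouh*.
*kasiki* — last vowel /i/ (a front vowel) → -me → *kasikime*.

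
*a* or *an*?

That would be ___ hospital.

The indefinite article is chosen by the initial *sound* of the following word, not its spelling.
*hospital* begins with the sound /h/ (h is pronounced) — a consonant sound.
So the article is *a*: That would be a hospital.

a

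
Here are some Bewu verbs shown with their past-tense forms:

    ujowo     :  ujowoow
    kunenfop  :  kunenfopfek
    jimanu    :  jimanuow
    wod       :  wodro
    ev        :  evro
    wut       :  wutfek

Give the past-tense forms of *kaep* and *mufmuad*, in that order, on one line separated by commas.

The pattern is voicing of the final sound: -fek when the stem ends in a voiceless consonant (*kunenfop*, *wut*); -ro when the stem ends in a voiced consonant (*wod*, *ev*); -ow when the stem ends in a vowel (*ujowo*, *jimanu*).
*kaep* — final sound /p/ (a voiceless consonant) → -fek → *kaepfek*.
*mufmuad* — final sound /d/ (a voiced consonant) → -ro → *mufmuadro*.

kaepfek, mufmuadro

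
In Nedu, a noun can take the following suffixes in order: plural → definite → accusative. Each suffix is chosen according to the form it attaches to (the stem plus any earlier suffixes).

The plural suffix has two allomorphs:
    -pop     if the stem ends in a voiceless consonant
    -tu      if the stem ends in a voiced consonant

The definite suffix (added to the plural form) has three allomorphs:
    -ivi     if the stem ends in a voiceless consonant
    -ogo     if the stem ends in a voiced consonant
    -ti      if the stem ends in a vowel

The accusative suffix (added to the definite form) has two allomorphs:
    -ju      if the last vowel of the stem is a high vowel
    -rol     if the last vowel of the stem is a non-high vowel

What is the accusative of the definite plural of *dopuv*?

*dopuv*: final consonant = /v/, voiced → -tu → *dopuvtu*.
Since the final sound of the plural form *dopuvtu* is /u/ (a vowel), it takes -ti, giving *dopuvtuti*.
The definite form *dopuvtuti* — last vowel /i/ (a high vowel) → -ju → *dopuvtutiju*.

dopuvtutiju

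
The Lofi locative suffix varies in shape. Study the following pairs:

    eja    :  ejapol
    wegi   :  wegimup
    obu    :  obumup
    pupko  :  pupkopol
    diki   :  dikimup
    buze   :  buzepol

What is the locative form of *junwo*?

The suffix is conditioned by the last vowel: -mup when the last vowel of the stem is a high vowel (*wegi*, *obu*, *diki*); -pol when the last vowel of the stem is a non-high vowel (*eja*, *pupko*, *buze*).
The last vowel of *junwo* is /o/, which is a non-high vowel, so the suffix is -pol, giving *junwopol*.

junwopol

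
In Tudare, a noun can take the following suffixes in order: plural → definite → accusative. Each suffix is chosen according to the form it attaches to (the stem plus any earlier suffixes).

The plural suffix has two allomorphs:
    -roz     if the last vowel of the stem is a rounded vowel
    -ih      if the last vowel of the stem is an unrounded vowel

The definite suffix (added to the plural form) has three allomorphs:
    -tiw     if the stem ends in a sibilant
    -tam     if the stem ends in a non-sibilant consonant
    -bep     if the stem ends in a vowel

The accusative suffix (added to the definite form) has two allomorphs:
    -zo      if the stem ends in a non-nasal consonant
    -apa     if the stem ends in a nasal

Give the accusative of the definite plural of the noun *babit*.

babitihtamapa

*babit* — last vowel /i/ (an unrounded vowel) → -ih → *babitih*.
The final sound of the plural form *babitih* is /h/, which is a non-sibilant consonant, so the definite suffix is -tam, giving *babitihtam*.
The definite form *babitihtam* — final consonant /m/ (a nasal) → -apa → *babitihtamapa*.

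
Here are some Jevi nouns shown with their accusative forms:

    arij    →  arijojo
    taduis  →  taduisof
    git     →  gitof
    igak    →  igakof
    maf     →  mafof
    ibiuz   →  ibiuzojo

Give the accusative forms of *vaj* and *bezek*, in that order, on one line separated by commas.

vajojo, bezekof

The pattern is voicing of the final consonant: -of when the stem ends in a voiceless consonant (*taduis*, *git*, *igak*, *maf*); -ojo when the stem ends in a voiced consonant (*arij*, *ibiuz*).
Since the final consonant of *vaj* is /j/ (voiced), it takes -ojo, giving *vajojo*.
*bezek* — final consonant /k/ (voiceless) → -of → *bezekof*.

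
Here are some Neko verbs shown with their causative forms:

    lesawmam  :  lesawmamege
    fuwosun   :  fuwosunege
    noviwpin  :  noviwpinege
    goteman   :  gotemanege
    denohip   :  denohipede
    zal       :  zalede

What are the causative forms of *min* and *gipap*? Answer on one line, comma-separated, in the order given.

minege, gipapede

Looking at the final consonant of each stem: -ege when the stem ends in a nasal (*lesawmam*, *fuwosun*, *noviwpin*, *goteman*); -ede when the stem ends in a non-nasal consonant (*denohip*, *zal*).
Since the final consonant of *min* is /n/ (a nasal), it takes -ege, giving *minege*.
*gipap* — final consonant /p/ (non-nasal) → -ede → *gipapede*.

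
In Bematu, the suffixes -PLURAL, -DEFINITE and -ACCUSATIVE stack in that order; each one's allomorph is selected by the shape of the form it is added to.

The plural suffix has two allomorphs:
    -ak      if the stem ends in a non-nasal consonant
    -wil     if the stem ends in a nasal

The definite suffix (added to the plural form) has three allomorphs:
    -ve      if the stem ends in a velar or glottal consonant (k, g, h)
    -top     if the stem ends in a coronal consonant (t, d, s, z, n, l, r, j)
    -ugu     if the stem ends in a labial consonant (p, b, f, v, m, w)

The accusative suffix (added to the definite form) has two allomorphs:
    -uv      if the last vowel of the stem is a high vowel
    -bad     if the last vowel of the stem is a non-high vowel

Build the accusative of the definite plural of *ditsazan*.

ditsazanwiltopbad

*ditsazan* — final consonant /n/ (a nasal) → -wil → *ditsazanwil*.
The plural form *ditsazanwil*: final consonant = /l/, coronal → -top → *ditsazanwiltop*.
The definite form *ditsazanwiltop*: last vowel = /o/, a non-high vowel → -bad → *ditsazanwiltopbad*.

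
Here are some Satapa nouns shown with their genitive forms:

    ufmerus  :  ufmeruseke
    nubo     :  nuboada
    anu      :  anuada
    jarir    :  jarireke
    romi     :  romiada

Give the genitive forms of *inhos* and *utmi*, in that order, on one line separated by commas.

The pattern is consonant vs. vowel: -eke when the stem ends in a consonant (*ufmerus*, *jarir*); -ada when the stem ends in a vowel (*nubo*, *anu*, *romi*).
Since the final sound of *inhos* is /s/ (a consonant), it takes -eke, giving *inhoseke*.
The final sound of *utmi* is /i/, which is a vowel, so the suffix is -ada, giving *utmiada*.

inhoseke, utmiada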